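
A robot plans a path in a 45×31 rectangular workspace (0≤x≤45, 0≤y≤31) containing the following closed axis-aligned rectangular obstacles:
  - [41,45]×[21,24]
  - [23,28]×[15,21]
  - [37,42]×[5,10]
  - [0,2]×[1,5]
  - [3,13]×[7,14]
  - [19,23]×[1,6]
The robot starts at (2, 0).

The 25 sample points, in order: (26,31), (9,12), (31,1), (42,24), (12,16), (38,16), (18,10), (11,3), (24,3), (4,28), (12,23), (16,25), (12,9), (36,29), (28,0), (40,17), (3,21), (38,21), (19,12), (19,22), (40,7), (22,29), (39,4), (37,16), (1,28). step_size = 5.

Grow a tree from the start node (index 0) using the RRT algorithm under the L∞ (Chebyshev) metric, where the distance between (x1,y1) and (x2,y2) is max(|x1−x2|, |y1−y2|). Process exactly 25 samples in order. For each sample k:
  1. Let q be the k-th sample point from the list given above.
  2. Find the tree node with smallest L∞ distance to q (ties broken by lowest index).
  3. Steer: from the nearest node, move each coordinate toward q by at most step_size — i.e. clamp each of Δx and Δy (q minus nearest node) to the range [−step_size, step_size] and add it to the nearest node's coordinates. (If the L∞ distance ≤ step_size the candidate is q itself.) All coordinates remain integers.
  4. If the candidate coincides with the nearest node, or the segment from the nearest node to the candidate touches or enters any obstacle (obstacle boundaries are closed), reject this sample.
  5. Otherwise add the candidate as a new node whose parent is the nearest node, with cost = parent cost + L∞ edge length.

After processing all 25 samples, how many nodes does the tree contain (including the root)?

Node count: 18

1. q=(26,31) nearest=0 d=31 new=(7,5) → add node 1 parent=0 cost=5
2. q=(9,12) nearest=1 d=7 new=(9,10) → blocked by [3,13]×[7,14], reject
3. q=(31,1) nearest=1 d=24 new=(12,1) → add node 2 parent=1 cost=10
4. q=(42,24) nearest=2 d=30 new=(17,6) → add node 3 parent=2 cost=15
5. q=(12,16) nearest=3 d=10 new=(12,11) → blocked by [3,13]×[7,14], reject
6. q=(38,16) nearest=3 d=21 new=(22,11) → add node 4 parent=3 cost=20
7. q=(18,10) nearest=3 d=4 new=(18,10) → add node 5 parent=3 cost=19
8. q=(11,3) nearest=2 d=2 new=(11,3) → add node 6 parent=2 cost=12
9. q=(24,3) nearest=3 d=7 new=(22,3) → blocked by [19,23]×[1,6], reject
10. q=(4,28) nearest=4 d=18 new=(17,16) → add node 7 parent=4 cost=25
11. q=(12,23) nearest=7 d=7 new=(12,21) → add node 8 parent=7 cost=30
12. q=(16,25) nearest=8 d=4 new=(16,25) → add node 9 parent=8 cost=34
13. q=(12,9) nearest=1 d=5 new=(12,9) → blocked by [3,13]×[7,14], reject
14. q=(36,29) nearest=4 d=18 new=(27,16) → blocked by [23,28]×[15,21], reject
15. q=(28,0) nearest=5 d=10 new=(23,5) → blocked by [19,23]×[1,6], reject
16. q=(40,17) nearest=4 d=18 new=(27,16) → blocked by [23,28]×[15,21], reject
17. q=(3,21) nearest=8 d=9 new=(7,21) → add node 10 parent=8 cost=35
18. q=(38,21) nearest=4 d=16 new=(27,16) → blocked by [23,28]×[15,21], reject
19. q=(19,12) nearest=5 d=2 new=(19,12) → add node 11 parent=5 cost=21
20. q=(19,22) nearest=9 d=3 new=(19,22) → add node 12 parent=9 cost=37
21. q=(40,7) nearest=4 d=18 new=(27,7) → add node 13 parent=4 cost=25
22. q=(22,29) nearest=9 d=6 new=(21,29) → add node 14 parent=9 cost=39
23. q=(39,4) nearest=13 d=12 new=(32,4) → add node 15 parent=13 cost=30
24. q=(37,16) nearest=13 d=10 new=(32,12) → add node 16 parent=13 cost=30
25. q=(1,28) nearest=10 d=7 new=(2,26) → add node 17 parent=10 cost=40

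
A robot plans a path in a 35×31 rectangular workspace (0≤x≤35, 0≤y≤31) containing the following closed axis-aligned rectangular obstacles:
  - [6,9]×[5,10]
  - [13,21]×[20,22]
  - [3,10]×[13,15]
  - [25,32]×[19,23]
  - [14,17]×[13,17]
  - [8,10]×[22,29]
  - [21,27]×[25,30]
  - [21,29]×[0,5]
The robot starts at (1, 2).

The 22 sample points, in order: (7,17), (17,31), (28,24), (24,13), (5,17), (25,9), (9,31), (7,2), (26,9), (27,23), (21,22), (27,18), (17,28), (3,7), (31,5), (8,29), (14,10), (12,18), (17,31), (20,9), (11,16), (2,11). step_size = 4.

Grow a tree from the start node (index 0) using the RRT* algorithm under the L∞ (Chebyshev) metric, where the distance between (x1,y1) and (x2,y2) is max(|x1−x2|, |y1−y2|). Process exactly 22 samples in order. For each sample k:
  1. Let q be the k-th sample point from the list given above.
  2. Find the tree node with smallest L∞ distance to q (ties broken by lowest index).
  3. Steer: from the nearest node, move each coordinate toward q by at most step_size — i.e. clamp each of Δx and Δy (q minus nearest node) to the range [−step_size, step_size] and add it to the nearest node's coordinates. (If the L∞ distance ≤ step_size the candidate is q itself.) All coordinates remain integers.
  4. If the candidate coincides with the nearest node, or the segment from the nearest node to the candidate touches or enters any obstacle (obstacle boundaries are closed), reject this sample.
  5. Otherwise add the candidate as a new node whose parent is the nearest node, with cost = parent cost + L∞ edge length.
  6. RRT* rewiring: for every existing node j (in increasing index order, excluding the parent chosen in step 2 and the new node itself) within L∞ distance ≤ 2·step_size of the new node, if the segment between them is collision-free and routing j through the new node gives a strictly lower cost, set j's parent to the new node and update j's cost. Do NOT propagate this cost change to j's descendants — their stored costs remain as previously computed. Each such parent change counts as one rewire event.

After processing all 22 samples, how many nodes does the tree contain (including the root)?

Node count: 13

1. q=(7,17) nearest=0 d=15 new=(5,6) → add node 1 parent=0 cost=4
2. q=(17,31) nearest=1 d=25 new=(9,10) → blocked by [6,9]×[5,10], reject
3. q=(28,24) nearest=1 d=23 new=(9,10) → blocked by [6,9]×[5,10], reject
4. q=(24,13) nearest=1 d=19 new=(9,10) → blocked by [6,9]×[5,10], reject
5. q=(5,17) nearest=1 d=11 new=(5,10) → add node 2 parent=1 cost=8
6. q=(25,9) nearest=1 d=20 new=(9,9) → blocked by [6,9]×[5,10], reject
7. q=(9,31) nearest=2 d=21 new=(9,14) → blocked by [3,10]×[13,15], reject
8. q=(7,2) nearest=1 d=4 new=(7,2) → add node 3 parent=1 cost=8
9. q=(26,9) nearest=3 d=19 new=(11,6) → add node 4 parent=3 cost=12
10. q=(27,23) nearest=4 d=17 new=(15,10) → add node 5 parent=4 cost=16
11. q=(21,22) nearest=5 d=12 new=(19,14) → add node 6 parent=5 cost=20
12. q=(27,18) nearest=6 d=8 new=(23,18) → add node 7 parent=6 cost=24
13. q=(17,28) nearest=7 d=10 new=(19,22) → blocked by [13,21]×[20,22], reject
14. q=(3,7) nearest=1 d=2 new=(3,7) → add node 8 parent=1 cost=6
15. q=(31,5) nearest=6 d=12 new=(23,10) → add node 9 parent=6 cost=24
16. q=(8,29) nearest=6 d=15 new=(15,18) → blocked by [14,17]×[13,17], reject
17. q=(14,10) nearest=5 d=1 new=(14,10) → add node 10 parent=5 cost=17
18. q=(12,18) nearest=6 d=7 new=(15,18) → blocked by [14,17]×[13,17], reject
19. q=(17,31) nearest=7 d=13 new=(19,22) → blocked by [13,21]×[20,22], reject
20. q=(20,9) nearest=9 d=3 new=(20,9) → add node 11 parent=9 cost=27
21. q=(11,16) nearest=2 d=6 new=(9,14) → blocked by [3,10]×[13,15], reject
22. q=(2,11) nearest=2 d=3 new=(2,11) → add node 12 parent=2 cost=11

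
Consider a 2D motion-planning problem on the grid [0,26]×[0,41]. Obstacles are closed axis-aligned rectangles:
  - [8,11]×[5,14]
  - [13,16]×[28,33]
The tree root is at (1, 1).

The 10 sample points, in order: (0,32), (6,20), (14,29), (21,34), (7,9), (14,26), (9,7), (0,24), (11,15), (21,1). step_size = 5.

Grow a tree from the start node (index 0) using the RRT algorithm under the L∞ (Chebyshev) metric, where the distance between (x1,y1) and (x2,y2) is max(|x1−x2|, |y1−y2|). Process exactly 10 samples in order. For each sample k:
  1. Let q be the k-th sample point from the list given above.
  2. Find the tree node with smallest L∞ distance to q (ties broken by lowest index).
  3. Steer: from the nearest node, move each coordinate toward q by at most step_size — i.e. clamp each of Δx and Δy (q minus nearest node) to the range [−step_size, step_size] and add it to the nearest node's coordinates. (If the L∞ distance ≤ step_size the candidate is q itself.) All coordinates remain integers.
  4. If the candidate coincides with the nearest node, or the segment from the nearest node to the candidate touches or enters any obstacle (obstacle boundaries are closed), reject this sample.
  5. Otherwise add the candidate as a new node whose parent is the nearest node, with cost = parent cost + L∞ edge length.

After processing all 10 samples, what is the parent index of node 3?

1. q=(0,32) nearest=0 d=31 new=(0,6) → add node 1 parent=0 cost=5
2. q=(6,20) nearest=1 d=14 new=(5,11) → add node 2 parent=1 cost=10
3. q=(14,29) nearest=2 d=18 new=(10,16) → blocked by [8,11]×[5,14], reject
4. q=(21,34) nearest=2 d=23 new=(10,16) → blocked by [8,11]×[5,14], reject
5. q=(7,9) nearest=2 d=2 new=(7,9) → add node 3 parent=2 cost=12
6. q=(14,26) nearest=2 d=15 new=(10,16) → blocked by [8,11]×[5,14], reject
7. q=(9,7) nearest=3 d=2 new=(9,7) → blocked by [8,11]×[5,14], reject
8. q=(0,24) nearest=2 d=13 new=(0,16) → add node 4 parent=2 cost=15
9. q=(11,15) nearest=2 d=6 new=(10,15) → blocked by [8,11]×[5,14], reject
10. q=(21,1) nearest=3 d=14 new=(12,4) → blocked by [8,11]×[5,14], reject

Parent of node 3: 2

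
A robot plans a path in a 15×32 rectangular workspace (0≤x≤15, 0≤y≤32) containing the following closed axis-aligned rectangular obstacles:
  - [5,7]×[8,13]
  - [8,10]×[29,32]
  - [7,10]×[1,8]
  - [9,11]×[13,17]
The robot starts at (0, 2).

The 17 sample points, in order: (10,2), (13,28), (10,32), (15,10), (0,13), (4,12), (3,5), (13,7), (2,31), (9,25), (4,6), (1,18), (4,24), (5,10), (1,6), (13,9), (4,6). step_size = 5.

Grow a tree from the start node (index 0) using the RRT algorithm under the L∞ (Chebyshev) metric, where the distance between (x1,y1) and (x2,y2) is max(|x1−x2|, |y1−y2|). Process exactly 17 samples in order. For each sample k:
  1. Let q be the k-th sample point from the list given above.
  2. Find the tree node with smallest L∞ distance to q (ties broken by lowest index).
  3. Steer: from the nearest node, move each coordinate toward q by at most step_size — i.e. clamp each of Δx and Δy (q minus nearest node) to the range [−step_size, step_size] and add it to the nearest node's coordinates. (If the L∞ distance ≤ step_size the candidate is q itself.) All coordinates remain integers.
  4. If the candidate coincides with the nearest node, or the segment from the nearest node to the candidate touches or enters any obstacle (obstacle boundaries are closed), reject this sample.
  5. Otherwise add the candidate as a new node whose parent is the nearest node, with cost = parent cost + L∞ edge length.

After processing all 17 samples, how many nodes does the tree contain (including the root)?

Node count: 12

1. q=(10,2) nearest=0 d=10 new=(5,2) → add node 1 parent=0 cost=5
2. q=(13,28) nearest=0 d=26 new=(5,7) → add node 2 parent=0 cost=5
3. q=(10,32) nearest=2 d=25 new=(10,12) → blocked by [5,7]×[8,13], reject
4. q=(15,10) nearest=1 d=10 new=(10,7) → blocked by [7,10]×[1,8], reject
5. q=(0,13) nearest=2 d=6 new=(0,12) → add node 3 parent=2 cost=10
6. q=(4,12) nearest=3 d=4 new=(4,12) → add node 4 parent=3 cost=14
7. q=(3,5) nearest=2 d=2 new=(3,5) → add node 5 parent=2 cost=7
8. q=(13,7) nearest=1 d=8 new=(10,7) → blocked by [7,10]×[1,8], reject
9. q=(2,31) nearest=3 d=19 new=(2,17) → add node 6 parent=3 cost=15
10. q=(9,25) nearest=6 d=8 new=(7,22) → add node 7 parent=6 cost=20
11. q=(4,6) nearest=2 d=1 new=(4,6) → add node 8 parent=2 cost=6
12. q=(1,18) nearest=6 d=1 new=(1,18) → add node 9 parent=6 cost=16
13. q=(4,24) nearest=7 d=3 new=(4,24) → add node 10 parent=7 cost=23
14. q=(5,10) nearest=4 d=2 new=(5,10) → blocked by [5,7]×[8,13], reject
15. q=(1,6) nearest=5 d=2 new=(1,6) → add node 11 parent=5 cost=9
16. q=(13,9) nearest=1 d=8 new=(10,7) → blocked by [7,10]×[1,8], reject
17. q=(4,6) nearest=8 d=0 → coincident, reject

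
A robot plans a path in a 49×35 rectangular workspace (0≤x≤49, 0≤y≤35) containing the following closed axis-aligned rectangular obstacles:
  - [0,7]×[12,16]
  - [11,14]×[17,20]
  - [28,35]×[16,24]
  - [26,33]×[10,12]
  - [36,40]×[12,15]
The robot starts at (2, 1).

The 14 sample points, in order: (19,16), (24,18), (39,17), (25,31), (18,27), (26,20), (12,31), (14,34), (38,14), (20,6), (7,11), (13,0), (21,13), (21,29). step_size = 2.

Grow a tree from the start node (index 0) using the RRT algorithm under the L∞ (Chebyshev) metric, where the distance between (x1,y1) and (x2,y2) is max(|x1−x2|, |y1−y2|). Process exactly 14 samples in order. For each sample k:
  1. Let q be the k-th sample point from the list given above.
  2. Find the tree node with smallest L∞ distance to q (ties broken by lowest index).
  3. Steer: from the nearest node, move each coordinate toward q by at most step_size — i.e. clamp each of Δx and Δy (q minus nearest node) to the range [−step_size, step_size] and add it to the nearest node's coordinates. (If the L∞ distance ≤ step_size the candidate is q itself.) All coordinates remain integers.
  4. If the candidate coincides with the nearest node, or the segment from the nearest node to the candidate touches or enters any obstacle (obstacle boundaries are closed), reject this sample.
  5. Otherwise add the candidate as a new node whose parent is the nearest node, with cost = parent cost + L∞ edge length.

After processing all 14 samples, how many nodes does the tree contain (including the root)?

Node count: 13

1. q=(19,16) nearest=0 d=17 new=(4,3) → add node 1 parent=0 cost=2
2. q=(24,18) nearest=1 d=20 new=(6,5) → add node 2 parent=1 cost=4
3. q=(39,17) nearest=2 d=33 new=(8,7) → add node 3 parent=2 cost=6
4. q=(25,31) nearest=3 d=24 new=(10,9) → add node 4 parent=3 cost=8
5. q=(18,27) nearest=4 d=18 new=(12,11) → add node 5 parent=4 cost=10
6. q=(26,20) nearest=5 d=14 new=(14,13) → add node 6 parent=5 cost=12
7. q=(12,31) nearest=6 d=18 new=(12,15) → add node 7 parent=6 cost=14
8. q=(14,34) nearest=7 d=19 new=(14,17) → blocked by [11,14]×[17,20], reject
9. q=(38,14) nearest=6 d=24 new=(16,14) → add node 8 parent=6 cost=14
10. q=(20,6) nearest=6 d=7 new=(16,11) → add node 9 parent=6 cost=14
11. q=(7,11) nearest=4 d=3 new=(8,11) → add node 10 parent=4 cost=10
12. q=(13,0) nearest=2 d=7 new=(8,3) → add node 11 parent=2 cost=6
13. q=(21,13) nearest=8 d=5 new=(18,13) → add node 12 parent=8 cost=16
14. q=(21,29) nearest=7 d=14 new=(14,17) → blocked by [11,14]×[17,20], reject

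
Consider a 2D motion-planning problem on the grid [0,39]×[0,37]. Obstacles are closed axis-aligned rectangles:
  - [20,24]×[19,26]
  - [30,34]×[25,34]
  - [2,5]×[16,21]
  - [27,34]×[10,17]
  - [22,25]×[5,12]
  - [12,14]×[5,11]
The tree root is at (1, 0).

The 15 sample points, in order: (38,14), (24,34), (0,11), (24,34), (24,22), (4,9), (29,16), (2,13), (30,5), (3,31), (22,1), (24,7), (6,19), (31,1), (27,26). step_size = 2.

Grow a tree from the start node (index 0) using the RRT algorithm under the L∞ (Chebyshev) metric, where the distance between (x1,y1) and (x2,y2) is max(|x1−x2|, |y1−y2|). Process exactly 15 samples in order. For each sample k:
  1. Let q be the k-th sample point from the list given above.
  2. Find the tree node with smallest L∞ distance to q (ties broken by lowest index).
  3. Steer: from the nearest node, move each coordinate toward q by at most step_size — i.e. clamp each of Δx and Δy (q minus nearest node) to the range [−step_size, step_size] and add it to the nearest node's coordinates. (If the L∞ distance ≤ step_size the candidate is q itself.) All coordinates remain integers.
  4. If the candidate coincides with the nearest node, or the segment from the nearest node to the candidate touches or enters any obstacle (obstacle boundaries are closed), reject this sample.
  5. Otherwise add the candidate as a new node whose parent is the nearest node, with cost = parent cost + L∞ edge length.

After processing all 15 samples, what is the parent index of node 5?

1. q=(38,14) nearest=0 d=37 new=(3,2) → add node 1 parent=0 cost=2
2. q=(24,34) nearest=1 d=32 new=(5,4) → add node 2 parent=1 cost=4
3. q=(0,11) nearest=2 d=7 new=(3,6) → add node 3 parent=2 cost=6
4. q=(24,34) nearest=3 d=28 new=(5,8) → add node 4 parent=3 cost=8
5. q=(24,22) nearest=2 d=19 new=(7,6) → add node 5 parent=2 cost=6
6. q=(4,9) nearest=4 d=1 new=(4,9) → add node 6 parent=4 cost=9
7. q=(29,16) nearest=5 d=22 new=(9,8) → add node 7 parent=5 cost=8
8. q=(2,13) nearest=6 d=4 new=(2,11) → add node 8 parent=6 cost=11
9. q=(30,5) nearest=7 d=21 new=(11,6) → add node 9 parent=7 cost=10
10. q=(3,31) nearest=8 d=20 new=(3,13) → add node 10 parent=8 cost=13
11. q=(22,1) nearest=9 d=11 new=(13,4) → blocked by [12,14]×[5,11], reject
12. q=(24,7) nearest=9 d=13 new=(13,7) → blocked by [12,14]×[5,11], reject
13. q=(6,19) nearest=10 d=6 new=(5,15) → add node 11 parent=10 cost=15
14. q=(31,1) nearest=9 d=20 new=(13,4) → blocked by [12,14]×[5,11], reject
15. q=(27,26) nearest=7 d=18 new=(11,10) → add node 12 parent=7 cost=10

Parent of node 5: 2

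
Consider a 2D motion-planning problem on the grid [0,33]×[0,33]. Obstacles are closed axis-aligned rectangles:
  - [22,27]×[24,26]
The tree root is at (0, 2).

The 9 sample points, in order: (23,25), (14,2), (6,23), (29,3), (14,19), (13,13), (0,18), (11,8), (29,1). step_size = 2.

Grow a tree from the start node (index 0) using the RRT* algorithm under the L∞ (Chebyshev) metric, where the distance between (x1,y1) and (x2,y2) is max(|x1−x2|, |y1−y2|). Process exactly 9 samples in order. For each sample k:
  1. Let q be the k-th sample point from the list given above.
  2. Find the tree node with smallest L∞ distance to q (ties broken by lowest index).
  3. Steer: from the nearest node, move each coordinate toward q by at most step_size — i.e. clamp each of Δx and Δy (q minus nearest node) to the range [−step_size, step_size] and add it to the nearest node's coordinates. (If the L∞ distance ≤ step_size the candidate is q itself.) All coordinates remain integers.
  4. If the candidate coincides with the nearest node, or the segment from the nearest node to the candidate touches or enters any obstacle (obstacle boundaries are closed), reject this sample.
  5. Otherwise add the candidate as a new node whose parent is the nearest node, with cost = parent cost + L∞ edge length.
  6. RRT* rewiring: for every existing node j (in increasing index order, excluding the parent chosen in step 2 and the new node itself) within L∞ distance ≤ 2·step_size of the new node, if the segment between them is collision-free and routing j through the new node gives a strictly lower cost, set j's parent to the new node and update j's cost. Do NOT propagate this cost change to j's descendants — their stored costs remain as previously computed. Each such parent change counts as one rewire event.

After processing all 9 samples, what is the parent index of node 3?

1. q=(23,25) nearest=0 d=23 new=(2,4) → add node 1 parent=0 cost=2
2. q=(14,2) nearest=1 d=12 new=(4,2) → add node 2 parent=1 cost=4
3. q=(6,23) nearest=1 d=19 new=(4,6) → add node 3 parent=1 cost=4
4. q=(29,3) nearest=2 d=25 new=(6,3) → add node 4 parent=2 cost=6
5. q=(14,19) nearest=3 d=13 new=(6,8) → add node 5 parent=3 cost=6
6. q=(13,13) nearest=5 d=7 new=(8,10) → add node 6 parent=5 cost=8
7. q=(0,18) nearest=6 d=8 new=(6,12) → add node 7 parent=6 cost=10
8. q=(11,8) nearest=6 d=3 new=(10,8) → add node 8 parent=6 cost=10
9. q=(29,1) nearest=8 d=19 new=(12,6) → add node 9 parent=8 cost=12

Parent of node 3: 1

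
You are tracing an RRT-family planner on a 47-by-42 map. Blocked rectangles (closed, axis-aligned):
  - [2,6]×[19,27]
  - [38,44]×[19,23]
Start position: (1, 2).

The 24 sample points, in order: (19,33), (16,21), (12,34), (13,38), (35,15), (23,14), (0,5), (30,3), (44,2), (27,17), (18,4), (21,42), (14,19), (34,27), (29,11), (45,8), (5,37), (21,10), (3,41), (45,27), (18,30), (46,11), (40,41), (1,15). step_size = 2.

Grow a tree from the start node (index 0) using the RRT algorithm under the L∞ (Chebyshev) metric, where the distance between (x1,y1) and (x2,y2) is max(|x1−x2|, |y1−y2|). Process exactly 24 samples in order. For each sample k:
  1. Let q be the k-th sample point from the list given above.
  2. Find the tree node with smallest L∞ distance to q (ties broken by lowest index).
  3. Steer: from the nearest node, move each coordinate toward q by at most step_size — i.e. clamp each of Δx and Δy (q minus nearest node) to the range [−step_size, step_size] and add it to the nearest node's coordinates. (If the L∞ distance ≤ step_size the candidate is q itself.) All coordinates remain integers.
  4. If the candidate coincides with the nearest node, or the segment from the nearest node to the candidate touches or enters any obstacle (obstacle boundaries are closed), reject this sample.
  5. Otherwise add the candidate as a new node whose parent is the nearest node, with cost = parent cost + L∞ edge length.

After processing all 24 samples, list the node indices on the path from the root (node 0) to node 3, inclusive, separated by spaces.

1. q=(19,33) nearest=0 d=31 new=(3,4) → add node 1 parent=0 cost=2
2. q=(16,21) nearest=1 d=17 new=(5,6) → add node 2 parent=1 cost=4
3. q=(12,34) nearest=2 d=28 new=(7,8) → add node 3 parent=2 cost=6
4. q=(13,38) nearest=3 d=30 new=(9,10) → add node 4 parent=3 cost=8
5. q=(35,15) nearest=4 d=26 new=(11,12) → add node 5 parent=4 cost=10
6. q=(23,14) nearest=5 d=12 new=(13,14) → add node 6 parent=5 cost=12
7. q=(0,5) nearest=0 d=3 new=(0,4) → add node 7 parent=0 cost=2
8. q=(30,3) nearest=6 d=17 new=(15,12) → add node 8 parent=6 cost=14
9. q=(44,2) nearest=8 d=29 new=(17,10) → add node 9 parent=8 cost=16
10. q=(27,17) nearest=9 d=10 new=(19,12) → add node 10 parent=9 cost=18
11. q=(18,4) nearest=9 d=6 new=(18,8) → add node 11 parent=9 cost=18
12. q=(21,42) nearest=6 d=28 new=(15,16) → add node 12 parent=6 cost=14
13. q=(14,19) nearest=12 d=3 new=(14,18) → add node 13 parent=12 cost=16
14. q=(34,27) nearest=10 d=15 new=(21,14) → add node 14 parent=10 cost=20
15. q=(29,11) nearest=14 d=8 new=(23,12) → add node 15 parent=14 cost=22
16. q=(45,8) nearest=15 d=22 new=(25,10) → add node 16 parent=15 cost=24
17. q=(5,37) nearest=13 d=19 new=(12,20) → add node 17 parent=13 cost=18
18. q=(21,10) nearest=10 d=2 new=(21,10) → add node 18 parent=10 cost=20
19. q=(3,41) nearest=17 d=21 new=(10,22) → add node 19 parent=17 cost=20
20. q=(45,27) nearest=16 d=20 new=(27,12) → add node 20 parent=16 cost=26
21. q=(18,30) nearest=19 d=8 new=(12,24) → add node 21 parent=19 cost=22
22. q=(46,11) nearest=20 d=19 new=(29,11) → add node 22 parent=20 cost=28
23. q=(40,41) nearest=12 d=25 new=(17,18) → add node 23 parent=12 cost=16
24. q=(1,15) nearest=3 d=7 new=(5,10) → add node 24 parent=3 cost=8

Path: 0 1 2 3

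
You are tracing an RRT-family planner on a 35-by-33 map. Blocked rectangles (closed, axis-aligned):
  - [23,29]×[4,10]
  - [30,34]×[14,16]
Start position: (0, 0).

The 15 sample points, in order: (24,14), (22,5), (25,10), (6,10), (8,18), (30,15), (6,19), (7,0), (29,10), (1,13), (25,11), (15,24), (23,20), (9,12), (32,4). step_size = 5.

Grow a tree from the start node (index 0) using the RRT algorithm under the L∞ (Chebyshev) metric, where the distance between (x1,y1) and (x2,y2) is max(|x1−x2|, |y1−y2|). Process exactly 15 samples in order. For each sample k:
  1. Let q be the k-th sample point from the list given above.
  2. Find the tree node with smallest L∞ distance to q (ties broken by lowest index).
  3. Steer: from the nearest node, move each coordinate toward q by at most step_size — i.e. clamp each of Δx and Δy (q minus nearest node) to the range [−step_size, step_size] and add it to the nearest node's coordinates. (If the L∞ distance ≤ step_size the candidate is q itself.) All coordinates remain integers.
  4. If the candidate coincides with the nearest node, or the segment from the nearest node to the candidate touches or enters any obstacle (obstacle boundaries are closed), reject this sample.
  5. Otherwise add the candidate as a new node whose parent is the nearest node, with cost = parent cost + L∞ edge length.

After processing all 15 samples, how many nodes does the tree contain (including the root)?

Node count: 14

1. q=(24,14) nearest=0 d=24 new=(5,5) → add node 1 parent=0 cost=5
2. q=(22,5) nearest=1 d=17 new=(10,5) → add node 2 parent=1 cost=10
3. q=(25,10) nearest=2 d=15 new=(15,10) → add node 3 parent=2 cost=15
4. q=(6,10) nearest=1 d=5 new=(6,10) → add node 4 parent=1 cost=10
5. q=(8,18) nearest=3 d=8 new=(10,15) → add node 5 parent=3 cost=20
6. q=(30,15) nearest=3 d=15 new=(20,15) → add node 6 parent=3 cost=20
7. q=(6,19) nearest=5 d=4 new=(6,19) → add node 7 parent=5 cost=24
8. q=(7,0) nearest=1 d=5 new=(7,0) → add node 8 parent=1 cost=10
9. q=(29,10) nearest=6 d=9 new=(25,10) → blocked by [23,29]×[4,10], reject
10. q=(1,13) nearest=4 d=5 new=(1,13) → add node 9 parent=4 cost=15
11. q=(25,11) nearest=6 d=5 new=(25,11) → add node 10 parent=6 cost=25
12. q=(15,24) nearest=5 d=9 new=(15,20) → add node 11 parent=5 cost=25
13. q=(23,20) nearest=6 d=5 new=(23,20) → add node 12 parent=6 cost=25
14. q=(9,12) nearest=4 d=3 new=(9,12) → add node 13 parent=4 cost=13
15. q=(32,4) nearest=10 d=7 new=(30,6) → blocked by [23,29]×[4,10], reject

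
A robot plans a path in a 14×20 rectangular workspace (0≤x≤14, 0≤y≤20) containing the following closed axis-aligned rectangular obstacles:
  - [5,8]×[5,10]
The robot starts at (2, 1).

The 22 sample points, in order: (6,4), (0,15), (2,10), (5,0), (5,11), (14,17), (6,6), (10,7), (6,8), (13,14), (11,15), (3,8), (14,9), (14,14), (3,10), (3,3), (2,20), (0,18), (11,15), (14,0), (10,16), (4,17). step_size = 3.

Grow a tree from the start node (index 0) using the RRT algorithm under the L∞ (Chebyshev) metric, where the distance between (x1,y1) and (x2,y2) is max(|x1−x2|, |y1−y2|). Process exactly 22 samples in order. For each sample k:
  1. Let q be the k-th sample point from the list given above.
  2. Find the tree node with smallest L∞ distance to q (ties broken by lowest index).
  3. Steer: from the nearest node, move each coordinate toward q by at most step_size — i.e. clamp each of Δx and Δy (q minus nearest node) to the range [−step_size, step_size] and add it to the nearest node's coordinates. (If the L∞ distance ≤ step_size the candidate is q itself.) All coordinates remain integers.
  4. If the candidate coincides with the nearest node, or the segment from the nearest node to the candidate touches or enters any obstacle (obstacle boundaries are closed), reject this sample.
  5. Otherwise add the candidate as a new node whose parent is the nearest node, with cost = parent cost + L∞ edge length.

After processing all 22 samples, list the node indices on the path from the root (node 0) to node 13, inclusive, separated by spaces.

Path: 0 13

1. q=(6,4) nearest=0 d=4 new=(5,4) → add node 1 parent=0 cost=3
2. q=(0,15) nearest=1 d=11 new=(2,7) → add node 2 parent=1 cost=6
3. q=(2,10) nearest=2 d=3 new=(2,10) → add node 3 parent=2 cost=9
4. q=(5,0) nearest=0 d=3 new=(5,0) → add node 4 parent=0 cost=3
5. q=(5,11) nearest=3 d=3 new=(5,11) → add node 5 parent=3 cost=12
6. q=(14,17) nearest=5 d=9 new=(8,14) → add node 6 parent=5 cost=15
7. q=(6,6) nearest=1 d=2 new=(6,6) → blocked by [5,8]×[5,10], reject
8. q=(10,7) nearest=1 d=5 new=(8,7) → blocked by [5,8]×[5,10], reject
9. q=(6,8) nearest=5 d=3 new=(6,8) → blocked by [5,8]×[5,10], reject
10. q=(13,14) nearest=6 d=5 new=(11,14) → add node 7 parent=6 cost=18
11. q=(11,15) nearest=7 d=1 new=(11,15) → add node 8 parent=7 cost=19
12. q=(3,8) nearest=2 d=1 new=(3,8) → add node 9 parent=2 cost=7
13. q=(14,9) nearest=7 d=5 new=(14,11) → add node 10 parent=7 cost=21
14. q=(14,14) nearest=7 d=3 new=(14,14) → add node 11 parent=7 cost=21
15. q=(3,10) nearest=3 d=1 new=(3,10) → add node 12 parent=3 cost=10
16. q=(3,3) nearest=0 d=2 new=(3,3) → add node 13 parent=0 cost=2
17. q=(2,20) nearest=6 d=6 new=(5,17) → add node 14 parent=6 cost=18
18. q=(0,18) nearest=14 d=5 new=(2,18) → add node 15 parent=14 cost=21
19. q=(11,15) nearest=8 d=0 → coincident, reject
20. q=(14,0) nearest=1 d=9 new=(8,1) → add node 16 parent=1 cost=6
21. q=(10,16) nearest=8 d=1 new=(10,16) → add node 17 parent=8 cost=20
22. q=(4,17) nearest=14 d=1 new=(4,17) → add node 18 parent=14 cost=19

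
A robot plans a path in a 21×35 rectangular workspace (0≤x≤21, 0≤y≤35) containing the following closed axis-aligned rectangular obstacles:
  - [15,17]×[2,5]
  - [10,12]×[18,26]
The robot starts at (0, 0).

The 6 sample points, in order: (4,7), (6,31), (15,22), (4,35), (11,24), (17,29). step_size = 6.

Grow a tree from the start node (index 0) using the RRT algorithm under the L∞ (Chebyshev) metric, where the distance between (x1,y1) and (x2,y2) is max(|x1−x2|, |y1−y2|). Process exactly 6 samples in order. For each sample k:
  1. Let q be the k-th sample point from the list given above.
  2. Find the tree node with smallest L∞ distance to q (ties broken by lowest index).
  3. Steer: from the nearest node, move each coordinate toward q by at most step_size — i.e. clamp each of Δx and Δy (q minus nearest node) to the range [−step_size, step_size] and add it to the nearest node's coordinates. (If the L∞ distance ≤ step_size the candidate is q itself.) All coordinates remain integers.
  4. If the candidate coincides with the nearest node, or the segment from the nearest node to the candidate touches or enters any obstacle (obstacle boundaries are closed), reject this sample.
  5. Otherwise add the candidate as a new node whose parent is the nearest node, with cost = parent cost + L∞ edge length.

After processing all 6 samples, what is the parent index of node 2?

1. q=(4,7) nearest=0 d=7 new=(4,6) → add node 1 parent=0 cost=6
2. q=(6,31) nearest=1 d=25 new=(6,12) → add node 2 parent=1 cost=12
3. q=(15,22) nearest=2 d=10 new=(12,18) → blocked by [10,12]×[18,26], reject
4. q=(4,35) nearest=2 d=23 new=(4,18) → add node 3 parent=2 cost=18
5. q=(11,24) nearest=3 d=7 new=(10,24) → blocked by [10,12]×[18,26], reject
6. q=(17,29) nearest=3 d=13 new=(10,24) → blocked by [10,12]×[18,26], reject

Parent of node 2: 1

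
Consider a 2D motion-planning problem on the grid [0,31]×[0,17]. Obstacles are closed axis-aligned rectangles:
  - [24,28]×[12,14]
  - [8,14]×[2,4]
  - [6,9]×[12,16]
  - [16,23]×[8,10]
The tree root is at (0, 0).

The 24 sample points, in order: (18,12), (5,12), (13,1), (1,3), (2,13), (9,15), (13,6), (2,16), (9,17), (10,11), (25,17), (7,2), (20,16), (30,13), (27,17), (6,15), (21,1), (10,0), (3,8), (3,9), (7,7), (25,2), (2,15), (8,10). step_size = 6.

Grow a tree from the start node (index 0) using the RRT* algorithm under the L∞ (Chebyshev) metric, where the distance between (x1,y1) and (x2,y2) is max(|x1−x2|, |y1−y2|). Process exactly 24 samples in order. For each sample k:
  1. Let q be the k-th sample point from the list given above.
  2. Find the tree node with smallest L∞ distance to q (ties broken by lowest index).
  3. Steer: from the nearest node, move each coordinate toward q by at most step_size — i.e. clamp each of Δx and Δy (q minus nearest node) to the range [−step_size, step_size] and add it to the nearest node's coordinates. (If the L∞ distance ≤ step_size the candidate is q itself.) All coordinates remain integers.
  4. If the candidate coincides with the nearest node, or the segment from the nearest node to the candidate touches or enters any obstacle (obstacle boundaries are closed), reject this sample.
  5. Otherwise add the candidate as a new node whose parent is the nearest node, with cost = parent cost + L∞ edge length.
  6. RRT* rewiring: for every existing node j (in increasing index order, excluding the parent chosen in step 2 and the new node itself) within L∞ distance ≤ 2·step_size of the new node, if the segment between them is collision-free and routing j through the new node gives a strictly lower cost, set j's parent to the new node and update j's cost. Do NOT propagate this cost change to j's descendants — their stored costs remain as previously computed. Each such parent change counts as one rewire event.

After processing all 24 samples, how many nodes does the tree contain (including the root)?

Node count: 17

1. q=(18,12) nearest=0 d=18 new=(6,6) → add node 1 parent=0 cost=6
2. q=(5,12) nearest=1 d=6 new=(5,12) → add node 2 parent=1 cost=12
3. q=(13,1) nearest=1 d=7 new=(12,1) → blocked by [8,14]×[2,4], reject
4. q=(1,3) nearest=0 d=3 new=(1,3) → add node 3 parent=0 cost=3
5. q=(2,13) nearest=2 d=3 new=(2,13) → add node 4 parent=2 cost=15
6. q=(9,15) nearest=2 d=4 new=(9,15) → blocked by [6,9]×[12,16], reject
7. q=(13,6) nearest=1 d=7 new=(12,6) → add node 5 parent=1 cost=12
8. q=(2,16) nearest=4 d=3 new=(2,16) → add node 6 parent=4 cost=18
9. q=(9,17) nearest=2 d=5 new=(9,17) → blocked by [6,9]×[12,16], reject
10. q=(10,11) nearest=1 d=5 new=(10,11) → add node 7 parent=1 cost=11
11. q=(25,17) nearest=5 d=13 new=(18,12) → blocked by [16,23]×[8,10], reject
12. q=(7,2) nearest=1 d=4 new=(7,2) → add node 8 parent=1 cost=10
13. q=(20,16) nearest=5 d=10 new=(18,12) → blocked by [16,23]×[8,10], reject
14. q=(30,13) nearest=5 d=18 new=(18,12) → blocked by [16,23]×[8,10], reject
15. q=(27,17) nearest=5 d=15 new=(18,12) → blocked by [16,23]×[8,10], reject
16. q=(6,15) nearest=2 d=3 new=(6,15) → blocked by [6,9]×[12,16], reject
17. q=(21,1) nearest=5 d=9 new=(18,1) → add node 9 parent=5 cost=18
18. q=(10,0) nearest=8 d=3 new=(10,0) → add node 10 parent=8 cost=13
19. q=(3,8) nearest=1 d=3 new=(3,8) → add node 11 parent=1 cost=9; rewire 4→11 (14<15); rewire 6→11 (17<18)
20. q=(3,9) nearest=11 d=1 new=(3,9) → add node 12 parent=11 cost=10
21. q=(7,7) nearest=1 d=1 new=(7,7) → add node 13 parent=1 cost=7; rewire 4→13 (13<14); rewire 6→13 (16<17)
22. q=(25,2) nearest=9 d=7 new=(24,2) → add node 14 parent=9 cost=24
23. q=(2,15) nearest=6 d=1 new=(2,15) → add node 15 parent=6 cost=17
24. q=(8,10) nearest=7 d=2 new=(8,10) → add node 16 parent=7 cost=13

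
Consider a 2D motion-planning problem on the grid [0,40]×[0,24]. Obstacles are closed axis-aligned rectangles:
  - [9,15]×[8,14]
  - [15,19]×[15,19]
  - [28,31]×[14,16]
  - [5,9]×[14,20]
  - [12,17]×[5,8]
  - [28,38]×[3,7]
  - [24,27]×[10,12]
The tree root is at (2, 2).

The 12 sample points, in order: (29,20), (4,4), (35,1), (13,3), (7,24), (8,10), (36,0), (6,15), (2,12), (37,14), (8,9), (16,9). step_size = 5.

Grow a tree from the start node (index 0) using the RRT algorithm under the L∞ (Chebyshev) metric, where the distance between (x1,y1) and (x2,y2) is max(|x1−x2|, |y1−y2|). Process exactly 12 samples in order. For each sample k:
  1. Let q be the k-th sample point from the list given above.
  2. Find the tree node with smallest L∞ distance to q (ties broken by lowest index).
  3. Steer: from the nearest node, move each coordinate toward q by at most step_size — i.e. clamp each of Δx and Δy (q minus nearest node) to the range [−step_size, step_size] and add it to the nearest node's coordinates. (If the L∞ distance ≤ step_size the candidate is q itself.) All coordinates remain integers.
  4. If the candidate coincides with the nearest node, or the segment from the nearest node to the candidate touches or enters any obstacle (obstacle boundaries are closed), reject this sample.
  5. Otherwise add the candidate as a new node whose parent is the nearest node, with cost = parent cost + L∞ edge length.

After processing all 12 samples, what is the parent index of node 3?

Parent of node 3: 1

1. q=(29,20) nearest=0 d=27 new=(7,7) → add node 1 parent=0 cost=5
2. q=(4,4) nearest=0 d=2 new=(4,4) → add node 2 parent=0 cost=2
3. q=(35,1) nearest=1 d=28 new=(12,2) → add node 3 parent=1 cost=10
4. q=(13,3) nearest=3 d=1 new=(13,3) → add node 4 parent=3 cost=11
5. q=(7,24) nearest=1 d=17 new=(7,12) → add node 5 parent=1 cost=10
6. q=(8,10) nearest=5 d=2 new=(8,10) → add node 6 parent=5 cost=12
7. q=(36,0) nearest=4 d=23 new=(18,0) → add node 7 parent=4 cost=16
8. q=(6,15) nearest=5 d=3 new=(6,15) → blocked by [5,9]×[14,20], reject
9. q=(2,12) nearest=1 d=5 new=(2,12) → add node 8 parent=1 cost=10
10. q=(37,14) nearest=7 d=19 new=(23,5) → add node 9 parent=7 cost=21
11. q=(8,9) nearest=6 d=1 new=(8,9) → add node 10 parent=6 cost=13
12. q=(16,9) nearest=4 d=6 new=(16,8) → blocked by [12,17]×[5,8], reject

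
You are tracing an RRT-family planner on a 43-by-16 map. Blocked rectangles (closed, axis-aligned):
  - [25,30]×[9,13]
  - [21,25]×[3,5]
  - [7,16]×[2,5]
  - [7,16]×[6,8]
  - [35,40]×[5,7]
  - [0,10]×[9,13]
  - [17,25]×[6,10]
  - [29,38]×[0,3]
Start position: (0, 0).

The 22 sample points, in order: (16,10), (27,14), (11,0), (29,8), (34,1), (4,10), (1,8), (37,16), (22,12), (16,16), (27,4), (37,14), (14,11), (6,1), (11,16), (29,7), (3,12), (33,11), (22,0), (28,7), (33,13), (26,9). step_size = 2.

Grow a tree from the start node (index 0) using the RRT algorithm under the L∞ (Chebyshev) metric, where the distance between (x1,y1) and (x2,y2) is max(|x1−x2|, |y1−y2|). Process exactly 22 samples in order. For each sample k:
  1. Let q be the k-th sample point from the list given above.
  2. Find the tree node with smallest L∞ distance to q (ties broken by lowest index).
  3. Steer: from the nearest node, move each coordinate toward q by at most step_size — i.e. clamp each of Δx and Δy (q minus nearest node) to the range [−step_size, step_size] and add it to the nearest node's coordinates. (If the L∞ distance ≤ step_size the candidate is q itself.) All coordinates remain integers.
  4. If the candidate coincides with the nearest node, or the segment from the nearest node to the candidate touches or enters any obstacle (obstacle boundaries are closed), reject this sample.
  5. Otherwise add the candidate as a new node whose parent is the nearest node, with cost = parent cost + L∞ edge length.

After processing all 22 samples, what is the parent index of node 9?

Parent of node 9: 4

1. q=(16,10) nearest=0 d=16 new=(2,2) → add node 1 parent=0 cost=2
2. q=(27,14) nearest=1 d=25 new=(4,4) → add node 2 parent=1 cost=4
3. q=(11,0) nearest=2 d=7 new=(6,2) → add node 3 parent=2 cost=6
4. q=(29,8) nearest=3 d=23 new=(8,4) → blocked by [7,16]×[2,5], reject
5. q=(34,1) nearest=3 d=28 new=(8,1) → add node 4 parent=3 cost=8
6. q=(4,10) nearest=2 d=6 new=(4,6) → add node 5 parent=2 cost=6
7. q=(1,8) nearest=5 d=3 new=(2,8) → add node 6 parent=5 cost=8
8. q=(37,16) nearest=4 d=29 new=(10,3) → blocked by [7,16]×[2,5], reject
9. q=(22,12) nearest=4 d=14 new=(10,3) → blocked by [7,16]×[2,5], reject
10. q=(16,16) nearest=2 d=12 new=(6,6) → add node 7 parent=2 cost=6
11. q=(27,4) nearest=4 d=19 new=(10,3) → blocked by [7,16]×[2,5], reject
12. q=(37,14) nearest=4 d=29 new=(10,3) → blocked by [7,16]×[2,5], reject
13. q=(14,11) nearest=7 d=8 new=(8,8) → blocked by [7,16]×[6,8], reject
14. q=(6,1) nearest=3 d=1 new=(6,1) → add node 8 parent=3 cost=7
15. q=(11,16) nearest=6 d=9 new=(4,10) → blocked by [0,10]×[9,13], reject
16. q=(29,7) nearest=4 d=21 new=(10,3) → blocked by [7,16]×[2,5], reject
17. q=(3,12) nearest=6 d=4 new=(3,10) → blocked by [0,10]×[9,13], reject
18. q=(33,11) nearest=4 d=25 new=(10,3) → blocked by [7,16]×[2,5], reject
19. q=(22,0) nearest=4 d=14 new=(10,0) → add node 9 parent=4 cost=10
20. q=(28,7) nearest=9 d=18 new=(12,2) → blocked by [7,16]×[2,5], reject
21. q=(33,13) nearest=9 d=23 new=(12,2) → blocked by [7,16]×[2,5], reject
22. q=(26,9) nearest=9 d=16 new=(12,2) → blocked by [7,16]×[2,5], reject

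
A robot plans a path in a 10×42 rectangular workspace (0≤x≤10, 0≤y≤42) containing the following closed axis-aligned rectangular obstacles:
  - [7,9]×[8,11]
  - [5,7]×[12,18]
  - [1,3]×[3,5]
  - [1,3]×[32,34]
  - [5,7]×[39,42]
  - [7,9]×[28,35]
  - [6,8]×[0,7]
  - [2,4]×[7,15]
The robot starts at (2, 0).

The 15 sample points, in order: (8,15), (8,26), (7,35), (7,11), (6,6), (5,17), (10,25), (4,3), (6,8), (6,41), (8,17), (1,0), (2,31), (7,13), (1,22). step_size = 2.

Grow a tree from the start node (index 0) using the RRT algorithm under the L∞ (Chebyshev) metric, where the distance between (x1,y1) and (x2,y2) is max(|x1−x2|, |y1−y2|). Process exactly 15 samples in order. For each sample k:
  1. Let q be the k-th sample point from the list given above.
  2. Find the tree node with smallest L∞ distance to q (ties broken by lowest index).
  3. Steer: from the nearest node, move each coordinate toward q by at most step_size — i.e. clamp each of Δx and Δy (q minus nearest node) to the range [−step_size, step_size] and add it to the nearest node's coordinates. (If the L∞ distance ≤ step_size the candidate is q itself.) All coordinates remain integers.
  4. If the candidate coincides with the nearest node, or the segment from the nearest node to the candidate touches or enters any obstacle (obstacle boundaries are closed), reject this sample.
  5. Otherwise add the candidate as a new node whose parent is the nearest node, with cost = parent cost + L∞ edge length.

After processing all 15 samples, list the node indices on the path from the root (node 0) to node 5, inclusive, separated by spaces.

Path: 0 1 2 5

1. q=(8,15) nearest=0 d=15 new=(4,2) → add node 1 parent=0 cost=2
2. q=(8,26) nearest=1 d=24 new=(6,4) → blocked by [6,8]×[0,7], reject
3. q=(7,35) nearest=1 d=33 new=(6,4) → blocked by [6,8]×[0,7], reject
4. q=(7,11) nearest=1 d=9 new=(6,4) → blocked by [6,8]×[0,7], reject
5. q=(6,6) nearest=1 d=4 new=(6,4) → blocked by [6,8]×[0,7], reject
6. q=(5,17) nearest=1 d=15 new=(5,4) → add node 2 parent=1 cost=4
7. q=(10,25) nearest=2 d=21 new=(7,6) → blocked by [6,8]×[0,7], reject
8. q=(4,3) nearest=1 d=1 new=(4,3) → add node 3 parent=1 cost=3
9. q=(6,8) nearest=2 d=4 new=(6,6) → blocked by [6,8]×[0,7], reject
10. q=(6,41) nearest=2 d=37 new=(6,6) → blocked by [6,8]×[0,7], reject
11. q=(8,17) nearest=2 d=13 new=(7,6) → blocked by [6,8]×[0,7], reject
12. q=(1,0) nearest=0 d=1 new=(1,0) → add node 4 parent=0 cost=1
13. q=(2,31) nearest=2 d=27 new=(3,6) → add node 5 parent=2 cost=6
14. q=(7,13) nearest=5 d=7 new=(5,8) → blocked by [2,4]×[7,15], reject
15. q=(1,22) nearest=5 d=16 new=(1,8) → blocked by [2,4]×[7,15], reject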